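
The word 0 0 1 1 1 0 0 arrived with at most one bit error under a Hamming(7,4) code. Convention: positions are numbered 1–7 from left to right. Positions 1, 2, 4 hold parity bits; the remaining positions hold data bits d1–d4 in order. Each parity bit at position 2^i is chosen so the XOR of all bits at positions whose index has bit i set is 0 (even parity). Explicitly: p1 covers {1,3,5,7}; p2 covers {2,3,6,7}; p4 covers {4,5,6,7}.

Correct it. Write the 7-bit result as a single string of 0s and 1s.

0111100

s1 (pos 1,3,5,7): 0⊕1⊕1⊕0 = 0
s2 (pos 2,3,6,7): 0⊕1⊕0⊕0 = 1
s4 (pos 4,5,6,7): 1⊕1⊕0⊕0 = 0
Syndrome s4…s1 = 010 → error at position 2.
Flip position 2: 0011100 → 0111100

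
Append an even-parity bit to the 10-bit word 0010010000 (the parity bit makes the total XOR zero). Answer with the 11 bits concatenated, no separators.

00100100000

XOR of the 10 data bits: 0⊕0⊕1⊕0⊕0⊕1⊕0⊕0⊕0⊕0 = 0
Parity bit = 0 (so all 11 bits XOR to 0).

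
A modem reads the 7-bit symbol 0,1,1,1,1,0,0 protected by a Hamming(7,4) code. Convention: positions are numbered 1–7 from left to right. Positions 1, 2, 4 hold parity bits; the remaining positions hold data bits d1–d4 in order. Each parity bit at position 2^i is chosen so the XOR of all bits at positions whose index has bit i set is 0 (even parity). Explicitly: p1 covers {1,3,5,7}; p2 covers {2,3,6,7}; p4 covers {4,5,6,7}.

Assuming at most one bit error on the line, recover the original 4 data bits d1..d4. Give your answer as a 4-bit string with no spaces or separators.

s1 (pos 1,3,5,7): 0⊕1⊕1⊕0 = 0
s2 (pos 2,3,6,7): 1⊕1⊕0⊕0 = 0
s4 (pos 4,5,6,7): 1⊕1⊕0⊕0 = 0
Syndrome s4…s1 = 000 → no error.
Read data bits from positions 3,5,6,7: 1100

1100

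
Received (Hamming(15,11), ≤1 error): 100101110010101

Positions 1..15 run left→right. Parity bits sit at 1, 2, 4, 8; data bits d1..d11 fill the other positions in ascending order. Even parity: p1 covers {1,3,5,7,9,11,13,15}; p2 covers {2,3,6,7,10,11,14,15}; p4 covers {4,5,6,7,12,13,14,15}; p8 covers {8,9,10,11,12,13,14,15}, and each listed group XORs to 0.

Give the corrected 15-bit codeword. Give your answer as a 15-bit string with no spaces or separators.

100111110010101

s1 (pos 1,3,5,7,9,11,13,15): 1⊕0⊕0⊕1⊕0⊕1⊕1⊕1 = 1
s2 (pos 2,3,6,7,10,11,14,15): 0⊕0⊕1⊕1⊕0⊕1⊕0⊕1 = 0
s4 (pos 4,5,6,7,12,13,14,15): 1⊕0⊕1⊕1⊕0⊕1⊕0⊕1 = 1
s8 (pos 8,9,10,11,12,13,14,15): 1⊕0⊕0⊕1⊕0⊕1⊕0⊕1 = 0
Syndrome s8…s1 = 0101 → error at position 5.
Flip position 5: 100101110010101 → 100111110010101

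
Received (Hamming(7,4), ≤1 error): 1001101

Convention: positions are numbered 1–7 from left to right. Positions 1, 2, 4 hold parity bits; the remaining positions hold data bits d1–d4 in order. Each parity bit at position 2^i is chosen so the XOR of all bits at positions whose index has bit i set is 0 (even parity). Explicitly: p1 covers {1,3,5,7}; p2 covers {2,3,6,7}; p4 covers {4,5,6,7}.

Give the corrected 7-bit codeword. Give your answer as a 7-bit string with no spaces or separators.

1001100

s1 (pos 1,3,5,7): 1⊕0⊕1⊕1 = 1
s2 (pos 2,3,6,7): 0⊕0⊕0⊕1 = 1
s4 (pos 4,5,6,7): 1⊕1⊕0⊕1 = 1
Syndrome s4…s1 = 111 → error at position 7.
Flip position 7: 1001101 → 1001100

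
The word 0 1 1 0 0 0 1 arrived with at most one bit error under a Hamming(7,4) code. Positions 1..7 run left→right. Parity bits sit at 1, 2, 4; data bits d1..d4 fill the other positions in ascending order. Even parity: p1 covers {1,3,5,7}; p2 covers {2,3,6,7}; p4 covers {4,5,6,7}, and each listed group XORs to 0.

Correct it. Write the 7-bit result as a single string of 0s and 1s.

s1 (pos 1,3,5,7): 0⊕1⊕0⊕1 = 0
s2 (pos 2,3,6,7): 1⊕1⊕0⊕1 = 1
s4 (pos 4,5,6,7): 0⊕0⊕0⊕1 = 1
Syndrome s4…s1 = 110 → error at position 6.
Flip position 6: 0110001 → 0110011

0110011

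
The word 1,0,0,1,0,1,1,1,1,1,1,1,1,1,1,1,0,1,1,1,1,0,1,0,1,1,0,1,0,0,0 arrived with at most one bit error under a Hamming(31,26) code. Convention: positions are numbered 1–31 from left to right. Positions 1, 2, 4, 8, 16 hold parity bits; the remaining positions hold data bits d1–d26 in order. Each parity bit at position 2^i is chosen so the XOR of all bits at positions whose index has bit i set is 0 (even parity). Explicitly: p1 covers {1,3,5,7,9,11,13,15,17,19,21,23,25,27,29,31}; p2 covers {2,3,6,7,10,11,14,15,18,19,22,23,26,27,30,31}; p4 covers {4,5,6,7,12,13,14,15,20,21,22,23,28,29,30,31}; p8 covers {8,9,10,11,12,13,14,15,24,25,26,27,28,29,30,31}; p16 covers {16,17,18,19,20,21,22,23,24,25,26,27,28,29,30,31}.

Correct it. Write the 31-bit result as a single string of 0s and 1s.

1001011111111111011110101100000

s1 (pos 1,3,5,7,9,11,13,15,17,19,21,23,25,27,29,31): 1⊕0⊕0⊕1⊕1⊕1⊕1⊕1⊕0⊕1⊕1⊕1⊕1⊕0⊕0⊕0 = 0
s2 (pos 2,3,6,7,10,11,14,15,18,19,22,23,26,27,30,31): 0⊕0⊕1⊕1⊕1⊕1⊕1⊕1⊕1⊕1⊕0⊕1⊕1⊕0⊕0⊕0 = 0
s4 (pos 4,5,6,7,12,13,14,15,20,21,22,23,28,29,30,31): 1⊕0⊕1⊕1⊕1⊕1⊕1⊕1⊕1⊕1⊕0⊕1⊕1⊕0⊕0⊕0 = 1
s8 (pos 8,9,10,11,12,13,14,15,24,25,26,27,28,29,30,31): 1⊕1⊕1⊕1⊕1⊕1⊕1⊕1⊕0⊕1⊕1⊕0⊕1⊕0⊕0⊕0 = 1
s16 (pos 16,17,18,19,20,21,22,23,24,25,26,27,28,29,30,31): 1⊕0⊕1⊕1⊕1⊕1⊕0⊕1⊕0⊕1⊕1⊕0⊕1⊕0⊕0⊕0 = 1
Syndrome s16…s1 = 11100 → error at position 28.
Flip position 28: 1001011111111111011110101101000 → 1001011111111111011110101100000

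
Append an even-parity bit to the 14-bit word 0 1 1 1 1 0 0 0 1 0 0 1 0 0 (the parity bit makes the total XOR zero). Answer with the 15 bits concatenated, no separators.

XOR of the 14 data bits: 0⊕1⊕1⊕1⊕1⊕0⊕0⊕0⊕1⊕0⊕0⊕1⊕0⊕0 = 0
Parity bit = 0 (so all 15 bits XOR to 0).

011110001001000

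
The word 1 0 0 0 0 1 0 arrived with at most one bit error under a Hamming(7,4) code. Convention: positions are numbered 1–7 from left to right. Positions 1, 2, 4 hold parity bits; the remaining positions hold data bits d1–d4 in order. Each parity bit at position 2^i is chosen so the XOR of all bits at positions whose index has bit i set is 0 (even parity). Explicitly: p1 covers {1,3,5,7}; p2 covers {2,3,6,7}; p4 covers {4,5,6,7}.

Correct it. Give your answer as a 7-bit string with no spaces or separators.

1000011

s1 (pos 1,3,5,7): 1⊕0⊕0⊕0 = 1
s2 (pos 2,3,6,7): 0⊕0⊕1⊕0 = 1
s4 (pos 4,5,6,7): 0⊕0⊕1⊕0 = 1
Syndrome s4…s1 = 111 → error at position 7.
Flip position 7: 1000010 → 1000011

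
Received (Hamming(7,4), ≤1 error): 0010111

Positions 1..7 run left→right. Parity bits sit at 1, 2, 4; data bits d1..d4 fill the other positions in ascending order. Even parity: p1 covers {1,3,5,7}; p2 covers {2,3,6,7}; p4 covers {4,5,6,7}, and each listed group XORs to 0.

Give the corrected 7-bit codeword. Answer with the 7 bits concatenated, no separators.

0010110

s1 (pos 1,3,5,7): 0⊕1⊕1⊕1 = 1
s2 (pos 2,3,6,7): 0⊕1⊕1⊕1 = 1
s4 (pos 4,5,6,7): 0⊕1⊕1⊕1 = 1
Syndrome s4…s1 = 111 → error at position 7.
Flip position 7: 0010111 → 0010110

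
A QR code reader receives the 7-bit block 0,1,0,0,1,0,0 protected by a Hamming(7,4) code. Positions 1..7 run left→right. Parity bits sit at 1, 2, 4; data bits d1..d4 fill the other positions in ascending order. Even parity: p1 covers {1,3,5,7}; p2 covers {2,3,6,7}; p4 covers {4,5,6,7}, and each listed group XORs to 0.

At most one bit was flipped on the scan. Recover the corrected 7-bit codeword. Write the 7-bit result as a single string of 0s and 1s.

0100101

s1 (pos 1,3,5,7): 0⊕0⊕1⊕0 = 1
s2 (pos 2,3,6,7): 1⊕0⊕0⊕0 = 1
s4 (pos 4,5,6,7): 0⊕1⊕0⊕0 = 1
Syndrome s4…s1 = 111 → error at position 7.
Flip position 7: 0100100 → 0100101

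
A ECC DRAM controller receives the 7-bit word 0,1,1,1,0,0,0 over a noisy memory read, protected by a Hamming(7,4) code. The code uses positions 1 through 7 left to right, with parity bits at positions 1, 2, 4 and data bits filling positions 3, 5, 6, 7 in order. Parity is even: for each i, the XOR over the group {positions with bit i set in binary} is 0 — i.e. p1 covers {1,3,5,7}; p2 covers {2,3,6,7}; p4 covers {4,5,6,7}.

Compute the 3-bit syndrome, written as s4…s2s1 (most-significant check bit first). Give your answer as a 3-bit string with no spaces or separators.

s1 (pos 1,3,5,7): 0⊕1⊕0⊕0 = 1
s2 (pos 2,3,6,7): 1⊕1⊕0⊕0 = 0
s4 (pos 4,5,6,7): 1⊕0⊕0⊕0 = 1
Syndrome s4…s1 = 101 → error at position 5.

101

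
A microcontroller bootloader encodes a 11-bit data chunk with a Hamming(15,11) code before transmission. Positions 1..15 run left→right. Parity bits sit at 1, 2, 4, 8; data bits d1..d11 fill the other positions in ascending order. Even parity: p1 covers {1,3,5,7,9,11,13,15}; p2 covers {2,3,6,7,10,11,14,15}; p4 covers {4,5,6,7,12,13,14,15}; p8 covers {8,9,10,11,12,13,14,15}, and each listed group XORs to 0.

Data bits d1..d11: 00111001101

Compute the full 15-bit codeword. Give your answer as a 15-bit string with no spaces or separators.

010101101001101

Place data at non-parity positions: p1 p2 0 p4 0 1 1 p8 1 0 0 1 1 0 1
p1 (pos 1,3,5,7,9,11,13,15): XOR of data positions = 0⊕0⊕1⊕1⊕0⊕1⊕1 = 0
p2 (pos 2,3,6,7,10,11,14,15): XOR of data positions = 0⊕1⊕1⊕0⊕0⊕0⊕1 = 1
p4 (pos 4,5,6,7,12,13,14,15): XOR of data positions = 0⊕1⊕1⊕1⊕1⊕0⊕1 = 1
p8 (pos 8,9,10,11,12,13,14,15): XOR of data positions = 1⊕0⊕0⊕1⊕1⊕0⊕1 = 0
Codeword: 010101101001101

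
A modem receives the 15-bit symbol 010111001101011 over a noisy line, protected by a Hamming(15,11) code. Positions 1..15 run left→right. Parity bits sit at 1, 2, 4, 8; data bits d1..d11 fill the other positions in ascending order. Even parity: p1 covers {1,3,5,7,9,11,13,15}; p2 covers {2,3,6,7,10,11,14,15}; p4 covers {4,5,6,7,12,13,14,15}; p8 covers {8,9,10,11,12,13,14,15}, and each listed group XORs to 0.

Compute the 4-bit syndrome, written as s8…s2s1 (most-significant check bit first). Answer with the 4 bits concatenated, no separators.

1011

s1 (pos 1,3,5,7,9,11,13,15): 0⊕0⊕1⊕0⊕1⊕0⊕0⊕1 = 1
s2 (pos 2,3,6,7,10,11,14,15): 1⊕0⊕1⊕0⊕1⊕0⊕1⊕1 = 1
s4 (pos 4,5,6,7,12,13,14,15): 1⊕1⊕1⊕0⊕1⊕0⊕1⊕1 = 0
s8 (pos 8,9,10,11,12,13,14,15): 0⊕1⊕1⊕0⊕1⊕0⊕1⊕1 = 1
Syndrome s8…s1 = 1011 → error at position 11.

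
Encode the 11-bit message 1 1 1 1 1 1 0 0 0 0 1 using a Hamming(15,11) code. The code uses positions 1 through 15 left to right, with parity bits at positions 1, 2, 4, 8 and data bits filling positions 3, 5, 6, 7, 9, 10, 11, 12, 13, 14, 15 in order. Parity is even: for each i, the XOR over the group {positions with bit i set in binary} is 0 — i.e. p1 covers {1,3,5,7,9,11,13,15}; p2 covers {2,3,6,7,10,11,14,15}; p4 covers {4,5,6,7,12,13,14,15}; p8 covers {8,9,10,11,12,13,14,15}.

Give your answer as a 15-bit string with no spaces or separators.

Place data at non-parity positions: p1 p2 1 p4 1 1 1 p8 1 1 0 0 0 0 1
p1 (pos 1,3,5,7,9,11,13,15): XOR of data positions = 1⊕1⊕1⊕1⊕0⊕0⊕1 = 1
p2 (pos 2,3,6,7,10,11,14,15): XOR of data positions = 1⊕1⊕1⊕1⊕0⊕0⊕1 = 1
p4 (pos 4,5,6,7,12,13,14,15): XOR of data positions = 1⊕1⊕1⊕0⊕0⊕0⊕1 = 0
p8 (pos 8,9,10,11,12,13,14,15): XOR of data positions = 1⊕1⊕0⊕0⊕0⊕0⊕1 = 1
Codeword: 111011111100001

111011111100001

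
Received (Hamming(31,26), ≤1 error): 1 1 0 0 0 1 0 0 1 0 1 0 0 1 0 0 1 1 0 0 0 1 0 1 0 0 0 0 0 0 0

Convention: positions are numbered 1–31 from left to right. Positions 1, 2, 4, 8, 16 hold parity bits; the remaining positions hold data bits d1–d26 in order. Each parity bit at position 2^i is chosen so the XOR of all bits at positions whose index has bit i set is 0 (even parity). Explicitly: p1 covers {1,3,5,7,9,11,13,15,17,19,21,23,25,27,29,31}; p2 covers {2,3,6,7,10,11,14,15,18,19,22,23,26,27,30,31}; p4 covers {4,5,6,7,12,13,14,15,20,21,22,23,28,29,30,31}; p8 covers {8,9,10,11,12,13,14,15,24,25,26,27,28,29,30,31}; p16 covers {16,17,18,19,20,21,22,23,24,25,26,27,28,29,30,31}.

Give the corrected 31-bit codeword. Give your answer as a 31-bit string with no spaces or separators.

s1 (pos 1,3,5,7,9,11,13,15,17,19,21,23,25,27,29,31): 1⊕0⊕0⊕0⊕1⊕1⊕0⊕0⊕1⊕0⊕0⊕0⊕0⊕0⊕0⊕0 = 0
s2 (pos 2,3,6,7,10,11,14,15,18,19,22,23,26,27,30,31): 1⊕0⊕1⊕0⊕0⊕1⊕1⊕0⊕1⊕0⊕1⊕0⊕0⊕0⊕0⊕0 = 0
s4 (pos 4,5,6,7,12,13,14,15,20,21,22,23,28,29,30,31): 0⊕0⊕1⊕0⊕0⊕0⊕1⊕0⊕0⊕0⊕1⊕0⊕0⊕0⊕0⊕0 = 1
s8 (pos 8,9,10,11,12,13,14,15,24,25,26,27,28,29,30,31): 0⊕1⊕0⊕1⊕0⊕0⊕1⊕0⊕1⊕0⊕0⊕0⊕0⊕0⊕0⊕0 = 0
s16 (pos 16,17,18,19,20,21,22,23,24,25,26,27,28,29,30,31): 0⊕1⊕1⊕0⊕0⊕0⊕1⊕0⊕1⊕0⊕0⊕0⊕0⊕0⊕0⊕0 = 0
Syndrome s16…s1 = 00100 → error at position 4.
Flip position 4: 1100010010100100110001010000000 → 1101010010100100110001010000000

1101010010100100110001010000000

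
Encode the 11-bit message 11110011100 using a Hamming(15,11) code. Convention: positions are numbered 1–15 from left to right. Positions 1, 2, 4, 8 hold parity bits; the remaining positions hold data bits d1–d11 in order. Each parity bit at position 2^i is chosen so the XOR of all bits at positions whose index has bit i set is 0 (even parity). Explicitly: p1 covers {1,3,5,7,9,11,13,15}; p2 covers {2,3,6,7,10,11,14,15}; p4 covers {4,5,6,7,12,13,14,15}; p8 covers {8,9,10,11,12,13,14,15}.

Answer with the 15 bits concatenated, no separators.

Place data at non-parity positions: p1 p2 1 p4 1 1 1 p8 0 0 1 1 1 0 0
p1 (pos 1,3,5,7,9,11,13,15): XOR of data positions = 1⊕1⊕1⊕0⊕1⊕1⊕0 = 1
p2 (pos 2,3,6,7,10,11,14,15): XOR of data positions = 1⊕1⊕1⊕0⊕1⊕0⊕0 = 0
p4 (pos 4,5,6,7,12,13,14,15): XOR of data positions = 1⊕1⊕1⊕1⊕1⊕0⊕0 = 1
p8 (pos 8,9,10,11,12,13,14,15): XOR of data positions = 0⊕0⊕1⊕1⊕1⊕0⊕0 = 1
Codeword: 101111110011100

101111110011100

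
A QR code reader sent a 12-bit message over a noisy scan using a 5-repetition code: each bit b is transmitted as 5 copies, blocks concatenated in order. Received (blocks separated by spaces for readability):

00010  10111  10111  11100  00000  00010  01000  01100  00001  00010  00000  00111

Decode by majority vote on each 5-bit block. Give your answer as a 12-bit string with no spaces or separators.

011100000001

Block 1 (00010): 1 one → 0
Block 2 (10111): 4 ones → 1
Block 3 (10111): 4 ones → 1
Block 4 (11100): 3 ones → 1
Block 5 (00000): 0 ones → 0
Block 6 (00010): 1 one → 0
Block 7 (01000): 1 one → 0
Block 8 (01100): 2 ones → 0
Block 9 (00001): 1 one → 0
Block 10 (00010): 1 one → 0
Block 11 (00000): 0 ones → 0
Block 12 (00111): 3 ones → 1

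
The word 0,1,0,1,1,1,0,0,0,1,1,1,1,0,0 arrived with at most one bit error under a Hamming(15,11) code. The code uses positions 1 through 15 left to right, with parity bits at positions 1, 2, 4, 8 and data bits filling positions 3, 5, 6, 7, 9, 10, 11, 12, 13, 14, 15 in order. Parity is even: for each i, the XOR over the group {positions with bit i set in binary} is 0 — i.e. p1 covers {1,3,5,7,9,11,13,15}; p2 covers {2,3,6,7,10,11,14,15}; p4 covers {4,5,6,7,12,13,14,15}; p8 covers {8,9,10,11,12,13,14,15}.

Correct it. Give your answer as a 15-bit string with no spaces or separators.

010101000111100

s1 (pos 1,3,5,7,9,11,13,15): 0⊕0⊕1⊕0⊕0⊕1⊕1⊕0 = 1
s2 (pos 2,3,6,7,10,11,14,15): 1⊕0⊕1⊕0⊕1⊕1⊕0⊕0 = 0
s4 (pos 4,5,6,7,12,13,14,15): 1⊕1⊕1⊕0⊕1⊕1⊕0⊕0 = 1
s8 (pos 8,9,10,11,12,13,14,15): 0⊕0⊕1⊕1⊕1⊕1⊕0⊕0 = 0
Syndrome s8…s1 = 0101 → error at position 5.
Flip position 5: 010111000111100 → 010101000111100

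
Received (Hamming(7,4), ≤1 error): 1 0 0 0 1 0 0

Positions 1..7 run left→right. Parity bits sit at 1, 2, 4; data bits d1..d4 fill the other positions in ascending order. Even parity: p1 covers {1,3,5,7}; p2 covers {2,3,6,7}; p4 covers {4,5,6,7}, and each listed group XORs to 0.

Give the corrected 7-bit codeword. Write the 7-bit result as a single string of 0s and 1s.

s1 (pos 1,3,5,7): 1⊕0⊕1⊕0 = 0
s2 (pos 2,3,6,7): 0⊕0⊕0⊕0 = 0
s4 (pos 4,5,6,7): 0⊕1⊕0⊕0 = 1
Syndrome s4…s1 = 100 → error at position 4.
Flip position 4: 1000100 → 1001100

1001100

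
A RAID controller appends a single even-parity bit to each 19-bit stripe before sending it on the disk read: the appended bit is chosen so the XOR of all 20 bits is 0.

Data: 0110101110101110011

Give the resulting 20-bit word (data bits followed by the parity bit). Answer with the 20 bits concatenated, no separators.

01101011101011100110

XOR of the 19 data bits: 0⊕1⊕1⊕0⊕1⊕0⊕1⊕1⊕1⊕0⊕1⊕0⊕1⊕1⊕1⊕0⊕0⊕1⊕1 = 0
Parity bit = 0 (so all 20 bits XOR to 0).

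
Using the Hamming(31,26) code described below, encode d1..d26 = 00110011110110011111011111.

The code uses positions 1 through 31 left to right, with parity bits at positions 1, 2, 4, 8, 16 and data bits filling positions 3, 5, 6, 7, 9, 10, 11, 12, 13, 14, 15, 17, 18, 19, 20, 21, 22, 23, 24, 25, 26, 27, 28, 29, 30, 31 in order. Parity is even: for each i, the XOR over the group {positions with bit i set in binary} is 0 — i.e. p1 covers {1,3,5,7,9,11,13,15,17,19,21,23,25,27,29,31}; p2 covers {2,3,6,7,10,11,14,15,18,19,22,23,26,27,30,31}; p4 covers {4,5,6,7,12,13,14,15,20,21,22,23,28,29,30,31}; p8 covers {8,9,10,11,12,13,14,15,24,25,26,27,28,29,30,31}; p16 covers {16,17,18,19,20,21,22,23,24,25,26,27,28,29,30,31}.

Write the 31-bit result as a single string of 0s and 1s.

Place data at non-parity positions: p1 p2 0 p4 0 1 1 p8 0 0 1 1 1 1 0 p16 1 1 0 0 1 1 1 1 1 0 1 1 1 1 1
p1 (pos 1,3,5,7,9,11,13,15,17,19,21,23,25,27,29,31): XOR of data positions = 0⊕0⊕1⊕0⊕1⊕1⊕0⊕1⊕0⊕1⊕1⊕1⊕1⊕1⊕1 = 0
p2 (pos 2,3,6,7,10,11,14,15,18,19,22,23,26,27,30,31): XOR of data positions = 0⊕1⊕1⊕0⊕1⊕1⊕0⊕1⊕0⊕1⊕1⊕0⊕1⊕1⊕1 = 0
p4 (pos 4,5,6,7,12,13,14,15,20,21,22,23,28,29,30,31): XOR of data positions = 0⊕1⊕1⊕1⊕1⊕1⊕0⊕0⊕1⊕1⊕1⊕1⊕1⊕1⊕1 = 0
p8 (pos 8,9,10,11,12,13,14,15,24,25,26,27,28,29,30,31): XOR of data positions = 0⊕0⊕1⊕1⊕1⊕1⊕0⊕1⊕1⊕0⊕1⊕1⊕1⊕1⊕1 = 1
p16 (pos 16,17,18,19,20,21,22,23,24,25,26,27,28,29,30,31): XOR of data positions = 1⊕1⊕0⊕0⊕1⊕1⊕1⊕1⊕1⊕0⊕1⊕1⊕1⊕1⊕1 = 0
Codeword: 0000011100111100110011111011111

0000011100111100110011111011111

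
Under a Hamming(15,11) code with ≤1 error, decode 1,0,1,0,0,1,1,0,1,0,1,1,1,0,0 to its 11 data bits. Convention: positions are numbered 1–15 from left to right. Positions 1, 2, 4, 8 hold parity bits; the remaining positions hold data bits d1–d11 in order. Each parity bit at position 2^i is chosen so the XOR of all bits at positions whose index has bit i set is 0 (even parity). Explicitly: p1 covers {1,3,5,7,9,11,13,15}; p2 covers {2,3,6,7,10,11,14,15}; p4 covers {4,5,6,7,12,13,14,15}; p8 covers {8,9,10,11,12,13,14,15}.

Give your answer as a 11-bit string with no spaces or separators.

10111011100

s1 (pos 1,3,5,7,9,11,13,15): 1⊕1⊕0⊕1⊕1⊕1⊕1⊕0 = 0
s2 (pos 2,3,6,7,10,11,14,15): 0⊕1⊕1⊕1⊕0⊕1⊕0⊕0 = 0
s4 (pos 4,5,6,7,12,13,14,15): 0⊕0⊕1⊕1⊕1⊕1⊕0⊕0 = 0
s8 (pos 8,9,10,11,12,13,14,15): 0⊕1⊕0⊕1⊕1⊕1⊕0⊕0 = 0
Syndrome s8…s1 = 0000 → no error.
Read data bits from positions 3,5,6,7,9,10,11,12,13,14,15: 10111011100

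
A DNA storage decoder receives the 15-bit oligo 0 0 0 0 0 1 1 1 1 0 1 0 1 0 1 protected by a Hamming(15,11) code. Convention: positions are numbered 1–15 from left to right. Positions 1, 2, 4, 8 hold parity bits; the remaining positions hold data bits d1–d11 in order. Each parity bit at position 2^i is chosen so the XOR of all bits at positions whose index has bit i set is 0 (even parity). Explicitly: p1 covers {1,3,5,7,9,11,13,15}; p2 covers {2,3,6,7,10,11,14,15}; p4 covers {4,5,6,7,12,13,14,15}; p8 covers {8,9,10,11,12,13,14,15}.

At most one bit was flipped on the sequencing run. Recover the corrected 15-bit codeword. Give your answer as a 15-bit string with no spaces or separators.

000001110010101

s1 (pos 1,3,5,7,9,11,13,15): 0⊕0⊕0⊕1⊕1⊕1⊕1⊕1 = 1
s2 (pos 2,3,6,7,10,11,14,15): 0⊕0⊕1⊕1⊕0⊕1⊕0⊕1 = 0
s4 (pos 4,5,6,7,12,13,14,15): 0⊕0⊕1⊕1⊕0⊕1⊕0⊕1 = 0
s8 (pos 8,9,10,11,12,13,14,15): 1⊕1⊕0⊕1⊕0⊕1⊕0⊕1 = 1
Syndrome s8…s1 = 1001 → error at position 9.
Flip position 9: 000001111010101 → 000001110010101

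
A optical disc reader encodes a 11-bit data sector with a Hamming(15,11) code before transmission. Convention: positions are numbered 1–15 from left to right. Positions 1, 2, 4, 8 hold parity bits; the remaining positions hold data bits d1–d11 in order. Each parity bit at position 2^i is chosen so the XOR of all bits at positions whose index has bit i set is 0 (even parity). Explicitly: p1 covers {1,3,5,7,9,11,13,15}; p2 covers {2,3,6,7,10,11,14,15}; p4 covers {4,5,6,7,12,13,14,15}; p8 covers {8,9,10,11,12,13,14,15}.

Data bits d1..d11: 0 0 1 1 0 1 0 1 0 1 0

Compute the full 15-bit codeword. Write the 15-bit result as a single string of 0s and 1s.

100001110101010

Place data at non-parity positions: p1 p2 0 p4 0 1 1 p8 0 1 0 1 0 1 0
p1 (pos 1,3,5,7,9,11,13,15): XOR of data positions = 0⊕0⊕1⊕0⊕0⊕0⊕0 = 1
p2 (pos 2,3,6,7,10,11,14,15): XOR of data positions = 0⊕1⊕1⊕1⊕0⊕1⊕0 = 0
p4 (pos 4,5,6,7,12,13,14,15): XOR of data positions = 0⊕1⊕1⊕1⊕0⊕1⊕0 = 0
p8 (pos 8,9,10,11,12,13,14,15): XOR of data positions = 0⊕1⊕0⊕1⊕0⊕1⊕0 = 1
Codeword: 100001110101010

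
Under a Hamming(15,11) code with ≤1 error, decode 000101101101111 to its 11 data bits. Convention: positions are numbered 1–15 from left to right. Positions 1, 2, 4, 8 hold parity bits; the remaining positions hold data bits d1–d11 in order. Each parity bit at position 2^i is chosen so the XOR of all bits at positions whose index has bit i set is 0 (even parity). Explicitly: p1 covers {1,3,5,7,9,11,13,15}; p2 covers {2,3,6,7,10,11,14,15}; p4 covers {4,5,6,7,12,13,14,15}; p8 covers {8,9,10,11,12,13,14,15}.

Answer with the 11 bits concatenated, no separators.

s1 (pos 1,3,5,7,9,11,13,15): 0⊕0⊕0⊕1⊕1⊕0⊕1⊕1 = 0
s2 (pos 2,3,6,7,10,11,14,15): 0⊕0⊕1⊕1⊕1⊕0⊕1⊕1 = 1
s4 (pos 4,5,6,7,12,13,14,15): 1⊕0⊕1⊕1⊕1⊕1⊕1⊕1 = 1
s8 (pos 8,9,10,11,12,13,14,15): 0⊕1⊕1⊕0⊕1⊕1⊕1⊕1 = 0
Syndrome s8…s1 = 0110 → error at position 6.
Flip position 6: 000101101101111 → 000100101101111
Read data bits from positions 3,5,6,7,9,10,11,12,13,14,15: 00011101111

00011101111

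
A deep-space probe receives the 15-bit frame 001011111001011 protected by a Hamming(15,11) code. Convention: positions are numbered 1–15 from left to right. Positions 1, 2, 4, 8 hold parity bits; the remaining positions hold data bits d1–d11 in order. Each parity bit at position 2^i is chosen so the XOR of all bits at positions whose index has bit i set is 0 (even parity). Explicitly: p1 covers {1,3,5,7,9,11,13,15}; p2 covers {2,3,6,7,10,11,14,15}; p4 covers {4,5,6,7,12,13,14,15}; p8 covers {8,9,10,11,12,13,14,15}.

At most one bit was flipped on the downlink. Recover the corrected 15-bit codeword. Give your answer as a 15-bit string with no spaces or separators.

s1 (pos 1,3,5,7,9,11,13,15): 0⊕1⊕1⊕1⊕1⊕0⊕0⊕1 = 1
s2 (pos 2,3,6,7,10,11,14,15): 0⊕1⊕1⊕1⊕0⊕0⊕1⊕1 = 1
s4 (pos 4,5,6,7,12,13,14,15): 0⊕1⊕1⊕1⊕1⊕0⊕1⊕1 = 0
s8 (pos 8,9,10,11,12,13,14,15): 1⊕1⊕0⊕0⊕1⊕0⊕1⊕1 = 1
Syndrome s8…s1 = 1011 → error at position 11.
Flip position 11: 001011111001011 → 001011111011011

001011111011011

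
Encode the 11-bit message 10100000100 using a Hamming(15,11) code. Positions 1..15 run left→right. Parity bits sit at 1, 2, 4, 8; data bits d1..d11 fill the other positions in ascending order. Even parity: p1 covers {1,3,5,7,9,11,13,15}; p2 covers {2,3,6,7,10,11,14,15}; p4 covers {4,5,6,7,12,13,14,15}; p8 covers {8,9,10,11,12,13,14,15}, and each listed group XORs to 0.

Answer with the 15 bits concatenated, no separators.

001001010000100

Place data at non-parity positions: p1 p2 1 p4 0 1 0 p8 0 0 0 0 1 0 0
p1 (pos 1,3,5,7,9,11,13,15): XOR of data positions = 1⊕0⊕0⊕0⊕0⊕1⊕0 = 0
p2 (pos 2,3,6,7,10,11,14,15): XOR of data positions = 1⊕1⊕0⊕0⊕0⊕0⊕0 = 0
p4 (pos 4,5,6,7,12,13,14,15): XOR of data positions = 0⊕1⊕0⊕0⊕1⊕0⊕0 = 0
p8 (pos 8,9,10,11,12,13,14,15): XOR of data positions = 0⊕0⊕0⊕0⊕1⊕0⊕0 = 1
Codeword: 001001010000100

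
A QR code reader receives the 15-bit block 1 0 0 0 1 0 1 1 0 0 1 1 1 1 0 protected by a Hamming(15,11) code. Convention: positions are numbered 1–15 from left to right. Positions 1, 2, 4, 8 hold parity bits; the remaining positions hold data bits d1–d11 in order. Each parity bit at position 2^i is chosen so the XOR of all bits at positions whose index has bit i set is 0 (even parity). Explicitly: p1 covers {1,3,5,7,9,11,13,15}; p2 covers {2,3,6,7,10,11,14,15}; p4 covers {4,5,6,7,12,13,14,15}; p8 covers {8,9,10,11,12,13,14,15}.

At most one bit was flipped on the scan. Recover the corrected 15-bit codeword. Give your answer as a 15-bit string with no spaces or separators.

s1 (pos 1,3,5,7,9,11,13,15): 1⊕0⊕1⊕1⊕0⊕1⊕1⊕0 = 1
s2 (pos 2,3,6,7,10,11,14,15): 0⊕0⊕0⊕1⊕0⊕1⊕1⊕0 = 1
s4 (pos 4,5,6,7,12,13,14,15): 0⊕1⊕0⊕1⊕1⊕1⊕1⊕0 = 1
s8 (pos 8,9,10,11,12,13,14,15): 1⊕0⊕0⊕1⊕1⊕1⊕1⊕0 = 1
Syndrome s8…s1 = 1111 → error at position 15.
Flip position 15: 100010110011110 → 100010110011111

100010110011111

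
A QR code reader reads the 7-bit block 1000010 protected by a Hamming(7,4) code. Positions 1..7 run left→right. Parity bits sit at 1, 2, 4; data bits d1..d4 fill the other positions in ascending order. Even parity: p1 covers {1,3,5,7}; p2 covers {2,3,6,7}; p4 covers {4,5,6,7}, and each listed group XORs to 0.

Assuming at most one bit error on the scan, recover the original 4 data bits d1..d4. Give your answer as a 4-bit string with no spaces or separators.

0011

s1 (pos 1,3,5,7): 1⊕0⊕0⊕0 = 1
s2 (pos 2,3,6,7): 0⊕0⊕1⊕0 = 1
s4 (pos 4,5,6,7): 0⊕0⊕1⊕0 = 1
Syndrome s4…s1 = 111 → error at position 7.
Flip position 7: 1000010 → 1000011
Read data bits from positions 3,5,6,7: 0011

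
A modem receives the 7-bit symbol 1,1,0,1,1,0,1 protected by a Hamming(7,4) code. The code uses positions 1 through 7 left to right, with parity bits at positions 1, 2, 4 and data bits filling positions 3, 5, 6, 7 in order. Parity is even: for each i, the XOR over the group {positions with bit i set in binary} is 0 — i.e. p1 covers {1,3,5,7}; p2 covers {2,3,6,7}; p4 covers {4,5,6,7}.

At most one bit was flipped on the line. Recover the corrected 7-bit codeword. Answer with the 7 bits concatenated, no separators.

s1 (pos 1,3,5,7): 1⊕0⊕1⊕1 = 1
s2 (pos 2,3,6,7): 1⊕0⊕0⊕1 = 0
s4 (pos 4,5,6,7): 1⊕1⊕0⊕1 = 1
Syndrome s4…s1 = 101 → error at position 5.
Flip position 5: 1101101 → 1101001

1101001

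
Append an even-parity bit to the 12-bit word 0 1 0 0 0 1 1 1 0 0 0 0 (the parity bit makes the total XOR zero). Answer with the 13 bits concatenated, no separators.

XOR of the 12 data bits: 0⊕1⊕0⊕0⊕0⊕1⊕1⊕1⊕0⊕0⊕0⊕0 = 0
Parity bit = 0 (so all 13 bits XOR to 0).

0100011100000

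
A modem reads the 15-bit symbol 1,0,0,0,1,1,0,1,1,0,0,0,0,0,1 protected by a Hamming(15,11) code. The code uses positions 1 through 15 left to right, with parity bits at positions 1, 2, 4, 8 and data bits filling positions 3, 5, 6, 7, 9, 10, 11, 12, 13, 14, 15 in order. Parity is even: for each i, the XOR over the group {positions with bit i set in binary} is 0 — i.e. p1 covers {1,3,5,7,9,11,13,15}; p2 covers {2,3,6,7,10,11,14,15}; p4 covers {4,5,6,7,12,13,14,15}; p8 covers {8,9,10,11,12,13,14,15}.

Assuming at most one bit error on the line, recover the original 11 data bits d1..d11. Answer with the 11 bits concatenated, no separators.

s1 (pos 1,3,5,7,9,11,13,15): 1⊕0⊕1⊕0⊕1⊕0⊕0⊕1 = 0
s2 (pos 2,3,6,7,10,11,14,15): 0⊕0⊕1⊕0⊕0⊕0⊕0⊕1 = 0
s4 (pos 4,5,6,7,12,13,14,15): 0⊕1⊕1⊕0⊕0⊕0⊕0⊕1 = 1
s8 (pos 8,9,10,11,12,13,14,15): 1⊕1⊕0⊕0⊕0⊕0⊕0⊕1 = 1
Syndrome s8…s1 = 1100 → error at position 12.
Flip position 12: 100011011000001 → 100011011001001
Read data bits from positions 3,5,6,7,9,10,11,12,13,14,15: 01101001001

01101001001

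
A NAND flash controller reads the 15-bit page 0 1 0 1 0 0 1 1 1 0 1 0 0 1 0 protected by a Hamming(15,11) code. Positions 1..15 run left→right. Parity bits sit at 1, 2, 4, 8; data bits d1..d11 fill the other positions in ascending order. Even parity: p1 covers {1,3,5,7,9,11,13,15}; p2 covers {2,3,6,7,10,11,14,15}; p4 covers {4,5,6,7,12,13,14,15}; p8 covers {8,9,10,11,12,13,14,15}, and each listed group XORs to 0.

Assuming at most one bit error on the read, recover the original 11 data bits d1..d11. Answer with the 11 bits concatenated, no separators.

s1 (pos 1,3,5,7,9,11,13,15): 0⊕0⊕0⊕1⊕1⊕1⊕0⊕0 = 1
s2 (pos 2,3,6,7,10,11,14,15): 1⊕0⊕0⊕1⊕0⊕1⊕1⊕0 = 0
s4 (pos 4,5,6,7,12,13,14,15): 1⊕0⊕0⊕1⊕0⊕0⊕1⊕0 = 1
s8 (pos 8,9,10,11,12,13,14,15): 1⊕1⊕0⊕1⊕0⊕0⊕1⊕0 = 0
Syndrome s8…s1 = 0101 → error at position 5.
Flip position 5: 010100111010010 → 010110111010010
Read data bits from positions 3,5,6,7,9,10,11,12,13,14,15: 01011010010

01011010010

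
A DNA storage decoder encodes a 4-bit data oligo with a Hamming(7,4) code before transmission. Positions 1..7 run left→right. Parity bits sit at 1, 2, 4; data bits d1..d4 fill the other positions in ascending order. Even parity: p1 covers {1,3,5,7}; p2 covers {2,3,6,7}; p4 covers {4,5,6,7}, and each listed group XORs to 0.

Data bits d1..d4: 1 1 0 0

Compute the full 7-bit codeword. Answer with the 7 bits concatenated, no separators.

0111100

Place data at non-parity positions: p1 p2 1 p4 1 0 0
p1 (pos 1,3,5,7): XOR of data positions = 1⊕1⊕0 = 0
p2 (pos 2,3,6,7): XOR of data positions = 1⊕0⊕0 = 1
p4 (pos 4,5,6,7): XOR of data positions = 1⊕0⊕0 = 1
Codeword: 0111100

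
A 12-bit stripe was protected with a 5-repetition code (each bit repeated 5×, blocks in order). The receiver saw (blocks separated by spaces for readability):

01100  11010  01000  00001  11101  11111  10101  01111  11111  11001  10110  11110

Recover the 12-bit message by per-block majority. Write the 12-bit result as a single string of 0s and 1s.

Block 1 (01100): 2 ones → 0
Block 2 (11010): 3 ones → 1
Block 3 (01000): 1 one → 0
Block 4 (00001): 1 one → 0
Block 5 (11101): 4 ones → 1
Block 6 (11111): 5 ones → 1
Block 7 (10101): 3 ones → 1
Block 8 (01111): 4 ones → 1
Block 9 (11111): 5 ones → 1
Block 10 (11001): 3 ones → 1
Block 11 (10110): 3 ones → 1
Block 12 (11110): 4 ones → 1

010011111111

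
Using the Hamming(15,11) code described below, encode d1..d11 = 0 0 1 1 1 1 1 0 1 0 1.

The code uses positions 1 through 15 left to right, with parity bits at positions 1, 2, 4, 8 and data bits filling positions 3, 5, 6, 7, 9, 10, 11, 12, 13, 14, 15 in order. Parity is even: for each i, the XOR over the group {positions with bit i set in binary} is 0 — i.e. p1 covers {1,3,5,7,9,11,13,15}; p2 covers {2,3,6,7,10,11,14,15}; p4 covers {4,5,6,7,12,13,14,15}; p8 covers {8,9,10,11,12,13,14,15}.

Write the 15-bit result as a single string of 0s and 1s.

110001111110101

Place data at non-parity positions: p1 p2 0 p4 0 1 1 p8 1 1 1 0 1 0 1
p1 (pos 1,3,5,7,9,11,13,15): XOR of data positions = 0⊕0⊕1⊕1⊕1⊕1⊕1 = 1
p2 (pos 2,3,6,7,10,11,14,15): XOR of data positions = 0⊕1⊕1⊕1⊕1⊕0⊕1 = 1
p4 (pos 4,5,6,7,12,13,14,15): XOR of data positions = 0⊕1⊕1⊕0⊕1⊕0⊕1 = 0
p8 (pos 8,9,10,11,12,13,14,15): XOR of data positions = 1⊕1⊕1⊕0⊕1⊕0⊕1 = 1
Codeword: 110001111110101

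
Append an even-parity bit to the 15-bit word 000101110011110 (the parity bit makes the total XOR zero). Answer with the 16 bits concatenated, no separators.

0001011100111100

XOR of the 15 data bits: 0⊕0⊕0⊕1⊕0⊕1⊕1⊕1⊕0⊕0⊕1⊕1⊕1⊕1⊕0 = 0
Parity bit = 0 (so all 16 bits XOR to 0).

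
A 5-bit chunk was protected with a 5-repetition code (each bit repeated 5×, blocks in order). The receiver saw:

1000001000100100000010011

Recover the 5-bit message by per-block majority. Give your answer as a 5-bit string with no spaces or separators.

00001

Block 1 (10000): 1 one → 0
Block 2 (01000): 1 one → 0
Block 3 (10010): 2 ones → 0
Block 4 (00000): 0 ones → 0
Block 5 (10011): 3 ones → 1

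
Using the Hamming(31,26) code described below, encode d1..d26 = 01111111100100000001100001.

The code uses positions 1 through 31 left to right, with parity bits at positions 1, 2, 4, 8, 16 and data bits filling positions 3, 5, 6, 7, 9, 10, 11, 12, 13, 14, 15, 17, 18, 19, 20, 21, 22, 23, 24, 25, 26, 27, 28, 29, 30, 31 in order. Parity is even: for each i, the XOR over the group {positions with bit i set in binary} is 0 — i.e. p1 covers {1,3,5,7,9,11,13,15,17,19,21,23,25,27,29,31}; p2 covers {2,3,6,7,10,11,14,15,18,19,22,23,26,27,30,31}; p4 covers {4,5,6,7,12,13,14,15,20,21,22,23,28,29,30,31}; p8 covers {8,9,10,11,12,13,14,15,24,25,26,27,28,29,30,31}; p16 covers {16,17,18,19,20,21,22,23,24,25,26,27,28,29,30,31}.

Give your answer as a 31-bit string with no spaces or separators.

Place data at non-parity positions: p1 p2 0 p4 1 1 1 p8 1 1 1 1 1 0 0 p16 1 0 0 0 0 0 0 0 1 1 0 0 0 0 1
p1 (pos 1,3,5,7,9,11,13,15,17,19,21,23,25,27,29,31): XOR of data positions = 0⊕1⊕1⊕1⊕1⊕1⊕0⊕1⊕0⊕0⊕0⊕1⊕0⊕0⊕1 = 0
p2 (pos 2,3,6,7,10,11,14,15,18,19,22,23,26,27,30,31): XOR of data positions = 0⊕1⊕1⊕1⊕1⊕0⊕0⊕0⊕0⊕0⊕0⊕1⊕0⊕0⊕1 = 0
p4 (pos 4,5,6,7,12,13,14,15,20,21,22,23,28,29,30,31): XOR of data positions = 1⊕1⊕1⊕1⊕1⊕0⊕0⊕0⊕0⊕0⊕0⊕0⊕0⊕0⊕1 = 0
p8 (pos 8,9,10,11,12,13,14,15,24,25,26,27,28,29,30,31): XOR of data positions = 1⊕1⊕1⊕1⊕1⊕0⊕0⊕0⊕1⊕1⊕0⊕0⊕0⊕0⊕1 = 0
p16 (pos 16,17,18,19,20,21,22,23,24,25,26,27,28,29,30,31): XOR of data positions = 1⊕0⊕0⊕0⊕0⊕0⊕0⊕0⊕1⊕1⊕0⊕0⊕0⊕0⊕1 = 0
Codeword: 0000111011111000100000001100001

0000111011111000100000001100001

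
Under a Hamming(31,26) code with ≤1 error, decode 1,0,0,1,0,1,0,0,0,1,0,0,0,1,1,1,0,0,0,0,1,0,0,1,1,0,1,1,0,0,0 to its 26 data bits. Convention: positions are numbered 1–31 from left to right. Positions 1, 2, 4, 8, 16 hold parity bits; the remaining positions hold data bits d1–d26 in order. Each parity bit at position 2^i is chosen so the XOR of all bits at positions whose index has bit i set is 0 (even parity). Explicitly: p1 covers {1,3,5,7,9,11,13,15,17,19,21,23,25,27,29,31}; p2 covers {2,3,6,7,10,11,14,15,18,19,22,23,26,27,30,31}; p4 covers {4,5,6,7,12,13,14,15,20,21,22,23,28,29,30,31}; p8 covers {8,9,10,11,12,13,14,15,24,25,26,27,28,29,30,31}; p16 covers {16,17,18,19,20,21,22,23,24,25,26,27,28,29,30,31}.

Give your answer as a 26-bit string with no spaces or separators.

00100110011000010011011000

s1 (pos 1,3,5,7,9,11,13,15,17,19,21,23,25,27,29,31): 1⊕0⊕0⊕0⊕0⊕0⊕0⊕1⊕0⊕0⊕1⊕0⊕1⊕1⊕0⊕0 = 1
s2 (pos 2,3,6,7,10,11,14,15,18,19,22,23,26,27,30,31): 0⊕0⊕1⊕0⊕1⊕0⊕1⊕1⊕0⊕0⊕0⊕0⊕0⊕1⊕0⊕0 = 1
s4 (pos 4,5,6,7,12,13,14,15,20,21,22,23,28,29,30,31): 1⊕0⊕1⊕0⊕0⊕0⊕1⊕1⊕0⊕1⊕0⊕0⊕1⊕0⊕0⊕0 = 0
s8 (pos 8,9,10,11,12,13,14,15,24,25,26,27,28,29,30,31): 0⊕0⊕1⊕0⊕0⊕0⊕1⊕1⊕1⊕1⊕0⊕1⊕1⊕0⊕0⊕0 = 1
s16 (pos 16,17,18,19,20,21,22,23,24,25,26,27,28,29,30,31): 1⊕0⊕0⊕0⊕0⊕1⊕0⊕0⊕1⊕1⊕0⊕1⊕1⊕0⊕0⊕0 = 0
Syndrome s16…s1 = 01011 → error at position 11.
Flip position 11: 1001010001000111000010011011000 → 1001010001100111000010011011000
Read data bits from positions 3,5,6,7,9,10,11,12,13,14,15,17,18,19,20,21,22,23,24,25,26,27,28,29,30,31: 00100110011000010011011000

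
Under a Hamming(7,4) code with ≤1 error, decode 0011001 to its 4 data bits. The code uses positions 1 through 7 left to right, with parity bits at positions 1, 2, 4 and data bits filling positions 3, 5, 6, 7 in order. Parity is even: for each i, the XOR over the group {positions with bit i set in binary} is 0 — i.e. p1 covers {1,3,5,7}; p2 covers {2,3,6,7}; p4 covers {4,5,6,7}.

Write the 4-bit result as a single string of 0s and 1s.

1001

s1 (pos 1,3,5,7): 0⊕1⊕0⊕1 = 0
s2 (pos 2,3,6,7): 0⊕1⊕0⊕1 = 0
s4 (pos 4,5,6,7): 1⊕0⊕0⊕1 = 0
Syndrome s4…s1 = 000 → no error.
Read data bits from positions 3,5,6,7: 1001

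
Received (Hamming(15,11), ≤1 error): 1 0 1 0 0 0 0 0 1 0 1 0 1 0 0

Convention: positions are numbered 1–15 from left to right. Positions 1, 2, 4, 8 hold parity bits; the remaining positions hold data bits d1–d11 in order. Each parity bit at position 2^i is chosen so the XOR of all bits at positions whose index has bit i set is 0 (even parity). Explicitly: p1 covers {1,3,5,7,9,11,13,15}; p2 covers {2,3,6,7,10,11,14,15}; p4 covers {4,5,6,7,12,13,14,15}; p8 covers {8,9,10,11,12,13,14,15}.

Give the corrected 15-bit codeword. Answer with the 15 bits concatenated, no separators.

101000001010000

s1 (pos 1,3,5,7,9,11,13,15): 1⊕1⊕0⊕0⊕1⊕1⊕1⊕0 = 1
s2 (pos 2,3,6,7,10,11,14,15): 0⊕1⊕0⊕0⊕0⊕1⊕0⊕0 = 0
s4 (pos 4,5,6,7,12,13,14,15): 0⊕0⊕0⊕0⊕0⊕1⊕0⊕0 = 1
s8 (pos 8,9,10,11,12,13,14,15): 0⊕1⊕0⊕1⊕0⊕1⊕0⊕0 = 1
Syndrome s8…s1 = 1101 → error at position 13.
Flip position 13: 101000001010100 → 101000001010000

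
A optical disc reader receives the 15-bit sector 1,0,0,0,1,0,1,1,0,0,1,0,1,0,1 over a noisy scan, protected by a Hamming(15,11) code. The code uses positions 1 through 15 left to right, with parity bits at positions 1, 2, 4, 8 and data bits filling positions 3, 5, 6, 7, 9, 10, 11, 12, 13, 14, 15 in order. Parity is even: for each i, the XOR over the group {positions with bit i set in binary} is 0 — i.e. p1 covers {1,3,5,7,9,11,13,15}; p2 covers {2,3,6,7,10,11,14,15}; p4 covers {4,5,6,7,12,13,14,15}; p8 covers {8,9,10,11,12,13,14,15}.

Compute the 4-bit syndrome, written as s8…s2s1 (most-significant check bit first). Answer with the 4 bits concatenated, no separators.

s1 (pos 1,3,5,7,9,11,13,15): 1⊕0⊕1⊕1⊕0⊕1⊕1⊕1 = 0
s2 (pos 2,3,6,7,10,11,14,15): 0⊕0⊕0⊕1⊕0⊕1⊕0⊕1 = 1
s4 (pos 4,5,6,7,12,13,14,15): 0⊕1⊕0⊕1⊕0⊕1⊕0⊕1 = 0
s8 (pos 8,9,10,11,12,13,14,15): 1⊕0⊕0⊕1⊕0⊕1⊕0⊕1 = 0
Syndrome s8…s1 = 0010 → error at position 2.

0010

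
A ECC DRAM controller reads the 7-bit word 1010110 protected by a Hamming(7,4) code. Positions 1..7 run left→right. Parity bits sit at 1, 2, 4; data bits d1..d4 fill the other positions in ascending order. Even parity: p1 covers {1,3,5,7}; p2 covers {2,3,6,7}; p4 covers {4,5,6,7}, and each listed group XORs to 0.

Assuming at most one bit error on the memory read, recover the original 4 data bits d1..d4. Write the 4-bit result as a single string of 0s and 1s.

s1 (pos 1,3,5,7): 1⊕1⊕1⊕0 = 1
s2 (pos 2,3,6,7): 0⊕1⊕1⊕0 = 0
s4 (pos 4,5,6,7): 0⊕1⊕1⊕0 = 0
Syndrome s4…s1 = 001 → error at position 1.
Flip position 1: 1010110 → 0010110
Read data bits from positions 3,5,6,7: 1110

1110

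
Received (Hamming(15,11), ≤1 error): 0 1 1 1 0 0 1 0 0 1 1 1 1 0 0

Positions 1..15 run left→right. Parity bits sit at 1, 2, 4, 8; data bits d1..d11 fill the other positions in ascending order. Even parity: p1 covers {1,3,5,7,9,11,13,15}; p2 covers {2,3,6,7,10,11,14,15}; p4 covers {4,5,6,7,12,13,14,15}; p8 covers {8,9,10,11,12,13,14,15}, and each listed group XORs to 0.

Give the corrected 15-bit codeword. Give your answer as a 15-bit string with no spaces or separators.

001100100111100

s1 (pos 1,3,5,7,9,11,13,15): 0⊕1⊕0⊕1⊕0⊕1⊕1⊕0 = 0
s2 (pos 2,3,6,7,10,11,14,15): 1⊕1⊕0⊕1⊕1⊕1⊕0⊕0 = 1
s4 (pos 4,5,6,7,12,13,14,15): 1⊕0⊕0⊕1⊕1⊕1⊕0⊕0 = 0
s8 (pos 8,9,10,11,12,13,14,15): 0⊕0⊕1⊕1⊕1⊕1⊕0⊕0 = 0
Syndrome s8…s1 = 0010 → error at position 2.
Flip position 2: 011100100111100 → 001100100111100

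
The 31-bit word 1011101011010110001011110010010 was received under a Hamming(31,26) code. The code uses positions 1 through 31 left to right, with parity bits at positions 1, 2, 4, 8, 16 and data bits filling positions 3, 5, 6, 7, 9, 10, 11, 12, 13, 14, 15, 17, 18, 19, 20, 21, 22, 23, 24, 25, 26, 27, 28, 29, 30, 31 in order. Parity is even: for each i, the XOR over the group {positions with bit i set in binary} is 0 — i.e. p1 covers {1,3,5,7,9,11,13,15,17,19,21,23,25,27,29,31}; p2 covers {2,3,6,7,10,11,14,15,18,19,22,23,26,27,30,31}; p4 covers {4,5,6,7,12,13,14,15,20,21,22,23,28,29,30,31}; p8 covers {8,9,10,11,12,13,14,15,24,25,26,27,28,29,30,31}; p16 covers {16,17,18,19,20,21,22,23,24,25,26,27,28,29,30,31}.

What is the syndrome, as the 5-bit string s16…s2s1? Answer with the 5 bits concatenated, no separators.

s1 (pos 1,3,5,7,9,11,13,15,17,19,21,23,25,27,29,31): 1⊕1⊕1⊕1⊕1⊕0⊕0⊕1⊕0⊕1⊕1⊕1⊕0⊕1⊕0⊕0 = 0
s2 (pos 2,3,6,7,10,11,14,15,18,19,22,23,26,27,30,31): 0⊕1⊕0⊕1⊕1⊕0⊕1⊕1⊕0⊕1⊕1⊕1⊕0⊕1⊕1⊕0 = 0
s4 (pos 4,5,6,7,12,13,14,15,20,21,22,23,28,29,30,31): 1⊕1⊕0⊕1⊕1⊕0⊕1⊕1⊕0⊕1⊕1⊕1⊕0⊕0⊕1⊕0 = 0
s8 (pos 8,9,10,11,12,13,14,15,24,25,26,27,28,29,30,31): 0⊕1⊕1⊕0⊕1⊕0⊕1⊕1⊕1⊕0⊕0⊕1⊕0⊕0⊕1⊕0 = 0
s16 (pos 16,17,18,19,20,21,22,23,24,25,26,27,28,29,30,31): 0⊕0⊕0⊕1⊕0⊕1⊕1⊕1⊕1⊕0⊕0⊕1⊕0⊕0⊕1⊕0 = 1
Syndrome s16…s1 = 10000 → error at position 16.

10000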